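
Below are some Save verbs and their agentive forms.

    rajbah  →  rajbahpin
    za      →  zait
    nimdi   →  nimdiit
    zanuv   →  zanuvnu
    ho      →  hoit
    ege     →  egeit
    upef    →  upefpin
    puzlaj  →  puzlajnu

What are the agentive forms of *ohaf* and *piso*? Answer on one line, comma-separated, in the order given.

Looking at the final sound of each stem: -pin when the stem ends in a voiceless consonant (*rajbah*, *upef*); -nu when the stem ends in a voiced consonant (*zanuv*, *puzlaj*); -it when the stem ends in a vowel (*za*, *nimdi*, *ho*, *ege*).
*ohaf*: final sound = /f/, a voiceless consonant → -pin → *ohafpin*.
*piso*: final sound = /o/, a vowel → -it → *pisoit*.

ohafpin, pisoit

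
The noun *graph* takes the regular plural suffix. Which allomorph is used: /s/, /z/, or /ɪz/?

The stem *graph* ends in a voiceless non-sibilant consonant.
The plural suffix surfaces as /ɪz/ after sibilants, /s/ after other voiceless consonants, and /z/ after other voiced sounds.
So the plural -s on *graph* is pronounced /s/.

/s/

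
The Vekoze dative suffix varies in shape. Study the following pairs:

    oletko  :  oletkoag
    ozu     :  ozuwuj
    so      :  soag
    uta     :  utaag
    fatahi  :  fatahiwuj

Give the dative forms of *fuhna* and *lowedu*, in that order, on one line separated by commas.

fuhnaag, loweduwuj

The suffix is conditioned by the last vowel: -wuj when the last vowel of the stem is a high vowel (*ozu*, *fatahi*); -ag when the last vowel of the stem is a non-high vowel (*oletko*, *so*, *uta*).
The last vowel of *fuhna* is /a/, which is a non-high vowel, so the suffix is -ag, giving *fuhnaag*.
The last vowel of *lowedu* is /u/, which is a high vowel, so the suffix is -wuj, giving *loweduwuj*.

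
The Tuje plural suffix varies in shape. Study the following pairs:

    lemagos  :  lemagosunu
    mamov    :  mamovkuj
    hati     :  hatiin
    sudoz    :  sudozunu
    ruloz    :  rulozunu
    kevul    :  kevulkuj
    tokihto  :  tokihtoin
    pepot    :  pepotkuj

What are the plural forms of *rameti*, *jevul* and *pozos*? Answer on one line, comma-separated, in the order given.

The suffix is conditioned by the final sound: -unu when the stem ends in a sibilant (*lemagos*, *sudoz*, *ruloz*); -kuj when the stem ends in a non-sibilant consonant (*mamov*, *kevul*, *pepot*); -in when the stem ends in a vowel (*hati*, *tokihto*).
*rameti* — final sound /i/ (a vowel) → -in → *rametiin*.
*jevul* — final sound /l/ (a non-sibilant consonant) → -kuj → *jevulkuj*.
*pozos*: final sound = /s/, a sibilant → -unu → *pozosunu*.

rametiin, jevulkuj, pozosunu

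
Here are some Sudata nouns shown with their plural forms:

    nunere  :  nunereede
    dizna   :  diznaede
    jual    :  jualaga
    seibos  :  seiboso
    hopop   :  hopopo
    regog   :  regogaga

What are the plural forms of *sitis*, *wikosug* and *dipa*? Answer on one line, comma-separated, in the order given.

The pattern is voicing of the final sound: -o when the stem ends in a voiceless consonant (*seibos*, *hopop*); -aga when the stem ends in a voiced consonant (*jual*, *regog*); -ede when the stem ends in a vowel (*nunere*, *dizna*).
The final sound of *sitis* is /s/, which is a voiceless consonant, so the suffix is -o, giving *sitiso*.
*wikosug* — final sound /g/ (a voiced consonant) → -aga → *wikosugaga*.
*dipa*: final sound = /a/, a vowel → -ede → *dipaede*.

sitiso, wikosugaga, dipaede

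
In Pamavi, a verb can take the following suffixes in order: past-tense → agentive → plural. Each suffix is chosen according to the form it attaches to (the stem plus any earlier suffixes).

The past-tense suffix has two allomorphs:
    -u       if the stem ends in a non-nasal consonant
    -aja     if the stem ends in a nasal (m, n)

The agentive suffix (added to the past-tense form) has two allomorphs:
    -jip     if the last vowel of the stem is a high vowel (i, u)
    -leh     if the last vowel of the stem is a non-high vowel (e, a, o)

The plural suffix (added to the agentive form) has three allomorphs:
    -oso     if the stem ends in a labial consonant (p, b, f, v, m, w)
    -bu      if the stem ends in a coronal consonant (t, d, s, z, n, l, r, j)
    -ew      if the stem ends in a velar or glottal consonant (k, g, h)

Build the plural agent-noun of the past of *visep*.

visepujiposo

*visep* — final consonant /p/ (non-nasal) → -u → *visepu*.
Since the last vowel of the past-tense form *visepu* is /u/ (a high vowel), it takes -jip, giving *visepujip*.
The agentive form *visepujip*: final consonant = /p/, labial → -oso → *visepujiposo*.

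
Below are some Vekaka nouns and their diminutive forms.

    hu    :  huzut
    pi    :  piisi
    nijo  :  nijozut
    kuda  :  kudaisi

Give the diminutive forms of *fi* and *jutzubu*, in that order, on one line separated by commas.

fiisi, jutzubuzut

The pattern is rounding harmony: -zut when the last vowel of the stem is a rounded vowel (*hu*, *nijo*); -isi when the last vowel of the stem is an unrounded vowel (*pi*, *kuda*).
The last vowel of *fi* is /i/, which is an unrounded vowel, so the suffix is -isi, giving *fiisi*.
*jutzubu*: last vowel = /u/, a rounded vowel → -zut → *jutzubuzut*.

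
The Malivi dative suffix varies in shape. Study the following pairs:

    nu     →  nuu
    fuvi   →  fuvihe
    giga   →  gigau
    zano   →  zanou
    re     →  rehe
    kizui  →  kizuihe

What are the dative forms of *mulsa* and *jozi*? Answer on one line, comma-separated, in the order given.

mulsau, jozihe

The alternation tracks the last vowel of the stem — -he when the last vowel of the stem is a front vowel (*fuvi*, *re*, *kizui*); -u when the last vowel of the stem is a back vowel (*nu*, *giga*, *zano*).
Since the last vowel of *mulsa* is /a/ (a back vowel), it takes -u, giving *mulsau*.
*jozi*: last vowel = /i/, a front vowel → -he → *jozihe*.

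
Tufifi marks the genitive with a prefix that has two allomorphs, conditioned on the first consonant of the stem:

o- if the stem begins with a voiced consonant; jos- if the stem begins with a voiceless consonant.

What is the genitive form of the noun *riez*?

The first consonant of *riez* is /r/, which is voiced, so the prefix is o-, giving *oriez*.

oriez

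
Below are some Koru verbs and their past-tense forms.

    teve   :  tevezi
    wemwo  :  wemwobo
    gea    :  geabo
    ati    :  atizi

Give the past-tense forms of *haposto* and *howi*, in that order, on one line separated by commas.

Looking at the last vowel of each stem: -zi when the last vowel of the stem is a front vowel (*teve*, *ati*); -bo when the last vowel of the stem is a back vowel (*wemwo*, *gea*).
Since the last vowel of *haposto* is /o/ (a back vowel), it takes -bo, giving *hapostobo*.
*howi* — last vowel /i/ (a front vowel) → -zi → *howizi*.

hapostobo, howizi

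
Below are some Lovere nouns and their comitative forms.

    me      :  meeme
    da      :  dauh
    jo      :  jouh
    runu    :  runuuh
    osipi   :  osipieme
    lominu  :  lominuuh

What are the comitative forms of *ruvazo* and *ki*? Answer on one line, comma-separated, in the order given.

ruvazouh, kieme

Looking at the last vowel of each stem: -eme when the last vowel of the stem is a front vowel (*me*, *osipi*); -uh when the last vowel of the stem is a back vowel (*da*, *jo*, *runu*, *lominu*).
*ruvazo* — last vowel /o/ (a back vowel) → -uh → *ruvazouh*.
Since the last vowel of *ki* is /i/ (a front vowel), it takes -eme, giving *kieme*.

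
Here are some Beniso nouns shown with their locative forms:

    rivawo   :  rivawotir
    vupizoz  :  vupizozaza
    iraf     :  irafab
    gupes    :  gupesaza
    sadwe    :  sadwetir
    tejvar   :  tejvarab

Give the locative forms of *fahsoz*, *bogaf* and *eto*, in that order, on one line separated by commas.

The suffix is conditioned by the final sound: -aza when the stem ends in a sibilant (*vupizoz*, *gupes*); -ab when the stem ends in a non-sibilant consonant (*iraf*, *tejvar*); -tir when the stem ends in a vowel (*rivawo*, *sadwe*).
Since the final sound of *fahsoz* is /z/ (a sibilant), it takes -aza, giving *fahsozaza*.
*bogaf* — final sound /f/ (a non-sibilant consonant) → -ab → *bogafab*.
The final sound of *eto* is /o/, which is a vowel, so the suffix is -tir, giving *etotir*.

fahsozaza, bogafab, etotir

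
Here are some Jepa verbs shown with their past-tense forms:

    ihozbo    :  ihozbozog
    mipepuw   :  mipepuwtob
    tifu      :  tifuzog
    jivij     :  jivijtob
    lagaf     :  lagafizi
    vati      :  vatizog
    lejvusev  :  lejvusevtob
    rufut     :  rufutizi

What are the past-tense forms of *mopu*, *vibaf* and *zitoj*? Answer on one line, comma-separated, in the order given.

mopuzog, vibafizi, zitojtob

The alternation tracks the final sound of the stem — -izi when the stem ends in a voiceless consonant (*lagaf*, *rufut*); -tob when the stem ends in a voiced consonant (*mipepuw*, *jivij*, *lejvusev*); -zog when the stem ends in a vowel (*ihozbo*, *tifu*, *vati*).
*mopu* — final sound /u/ (a vowel) → -zog → *mopuzog*.
Since the final sound of *vibaf* is /f/ (a voiceless consonant), it takes -izi, giving *vibafizi*.
*zitoj* — final sound /j/ (a voiced consonant) → -tob → *zitojtob*.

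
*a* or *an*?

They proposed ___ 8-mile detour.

an

The indefinite article is chosen by the initial *sound* of the following word, not its spelling.
The number *8* is spoken "eight", beginning with /eɪt/ — a vowel sound.
So the article is *an*: They proposed an 8-mile detour.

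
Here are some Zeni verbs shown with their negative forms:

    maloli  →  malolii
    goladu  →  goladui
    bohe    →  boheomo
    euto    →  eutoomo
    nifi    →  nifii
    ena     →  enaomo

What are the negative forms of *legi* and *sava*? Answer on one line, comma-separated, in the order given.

The alternation tracks the last vowel of the stem — -i when the last vowel of the stem is a high vowel (*maloli*, *goladu*, *nifi*); -omo when the last vowel of the stem is a non-high vowel (*bohe*, *euto*, *ena*).
*legi* — last vowel /i/ (a high vowel) → -i → *legii*.
The last vowel of *sava* is /a/, which is a non-high vowel, so the suffix is -omo, giving *savaomo*.

legii, savaomo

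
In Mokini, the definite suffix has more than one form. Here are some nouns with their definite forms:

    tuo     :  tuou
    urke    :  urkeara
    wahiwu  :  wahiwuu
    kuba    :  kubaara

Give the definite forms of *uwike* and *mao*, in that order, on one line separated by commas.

uwikeara, maou

Looking at the last vowel of each stem: -u when the last vowel of the stem is a rounded vowel (*tuo*, *wahiwu*); -ara when the last vowel of the stem is an unrounded vowel (*urke*, *kuba*).
*uwike*: last vowel = /e/, an unrounded vowel → -ara → *uwikeara*.
*mao*: last vowel = /o/, a rounded vowel → -u → *maou*.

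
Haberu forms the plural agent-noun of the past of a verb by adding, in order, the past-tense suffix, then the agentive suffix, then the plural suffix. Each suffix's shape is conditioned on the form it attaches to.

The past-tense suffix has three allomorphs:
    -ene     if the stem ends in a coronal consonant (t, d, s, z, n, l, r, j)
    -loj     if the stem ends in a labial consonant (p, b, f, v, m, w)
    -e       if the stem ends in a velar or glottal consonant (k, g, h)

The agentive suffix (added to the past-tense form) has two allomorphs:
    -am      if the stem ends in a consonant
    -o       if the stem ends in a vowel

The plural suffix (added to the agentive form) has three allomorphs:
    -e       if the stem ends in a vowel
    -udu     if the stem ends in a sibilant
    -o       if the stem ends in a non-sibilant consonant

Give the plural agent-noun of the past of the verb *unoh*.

unoheoe

The final consonant of *unoh* is /h/, which is velar/glottal, so the past-tense suffix is -e, giving *unohe*.
The past-tense form *unohe* — final sound /e/ (a vowel) → -o → *unoheo*.
The agentive form *unoheo* — final sound /o/ (a vowel) → -e → *unoheoe*.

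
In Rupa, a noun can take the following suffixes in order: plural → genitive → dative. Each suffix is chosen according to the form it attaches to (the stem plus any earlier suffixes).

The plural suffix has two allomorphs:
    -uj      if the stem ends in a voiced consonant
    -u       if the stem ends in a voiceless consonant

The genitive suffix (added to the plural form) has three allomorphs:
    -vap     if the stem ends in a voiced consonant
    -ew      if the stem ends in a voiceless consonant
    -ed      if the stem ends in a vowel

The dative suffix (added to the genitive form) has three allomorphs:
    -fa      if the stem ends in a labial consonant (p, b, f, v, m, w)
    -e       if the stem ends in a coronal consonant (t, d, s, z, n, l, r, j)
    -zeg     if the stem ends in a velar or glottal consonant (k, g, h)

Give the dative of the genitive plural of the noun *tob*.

*tob* — final consonant /b/ (voiced) → -uj → *tobuj*.
The plural form *tobuj*: final sound = /j/, a voiced consonant → -vap → *tobujvap*.
The final consonant of the genitive form *tobujvap* is /p/, which is labial, so the dative suffix is -fa, giving *tobujvapfa*.

tobujvapfa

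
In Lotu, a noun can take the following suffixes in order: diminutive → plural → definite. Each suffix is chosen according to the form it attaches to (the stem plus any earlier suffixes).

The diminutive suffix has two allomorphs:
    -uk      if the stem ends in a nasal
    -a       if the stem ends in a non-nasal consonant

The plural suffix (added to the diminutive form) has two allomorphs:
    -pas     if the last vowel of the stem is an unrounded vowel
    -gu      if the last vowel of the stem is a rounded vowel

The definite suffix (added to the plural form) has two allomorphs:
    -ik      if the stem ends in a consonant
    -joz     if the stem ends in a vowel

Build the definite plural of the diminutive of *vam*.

Since the final consonant of *vam* is /m/ (a nasal), it takes -uk, giving *vamuk*.
Since the last vowel of the diminutive form *vamuk* is /u/ (a rounded vowel), it takes -gu, giving *vamukgu*.
The plural form *vamukgu*: final sound = /u/, a vowel → -joz → *vamukgujoz*.

vamukgujoz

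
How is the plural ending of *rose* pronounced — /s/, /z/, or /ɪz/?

The stem *rose* ends in a sibilant (/s, z, ʃ, ʒ, tʃ, dʒ/).
The plural suffix surfaces as /ɪz/ after sibilants, /s/ after other voiceless consonants, and /z/ after other voiced sounds.
So the plural -s on *rose* is pronounced /ɪz/.

/ɪz/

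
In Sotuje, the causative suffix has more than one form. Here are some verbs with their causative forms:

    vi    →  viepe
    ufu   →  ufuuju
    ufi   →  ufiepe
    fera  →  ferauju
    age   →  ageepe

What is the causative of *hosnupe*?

The suffix is conditioned by the last vowel: -epe when the last vowel of the stem is a front vowel (*vi*, *ufi*, *age*); -uju when the last vowel of the stem is a back vowel (*ufu*, *fera*).
The last vowel of *hosnupe* is /e/, which is a front vowel, so the suffix is -epe, giving *hosnupeepe*.

hosnupeepe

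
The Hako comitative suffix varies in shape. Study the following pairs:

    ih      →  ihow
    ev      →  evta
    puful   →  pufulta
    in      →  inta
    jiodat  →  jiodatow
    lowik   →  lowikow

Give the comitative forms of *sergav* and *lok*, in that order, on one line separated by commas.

The suffix is conditioned by the final consonant: -ow when the stem ends in a voiceless consonant (*ih*, *jiodat*, *lowik*); -ta when the stem ends in a voiced consonant (*ev*, *puful*, *in*).
*sergav* — final consonant /v/ (voiced) → -ta → *sergavta*.
*lok* — final consonant /k/ (voiceless) → -ow → *lokow*.

sergavta, lokow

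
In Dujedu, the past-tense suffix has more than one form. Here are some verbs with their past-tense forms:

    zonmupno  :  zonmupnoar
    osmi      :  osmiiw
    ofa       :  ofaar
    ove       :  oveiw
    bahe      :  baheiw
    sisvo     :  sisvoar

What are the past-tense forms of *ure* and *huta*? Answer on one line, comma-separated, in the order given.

ureiw, hutaar

The alternation tracks the last vowel of the stem — -iw when the last vowel of the stem is a front vowel (*osmi*, *ove*, *bahe*); -ar when the last vowel of the stem is a back vowel (*zonmupno*, *ofa*, *sisvo*).
The last vowel of *ure* is /e/, which is a front vowel, so the suffix is -iw, giving *ureiw*.
The last vowel of *huta* is /a/, which is a back vowel, so the suffix is -ar, giving *hutaar*.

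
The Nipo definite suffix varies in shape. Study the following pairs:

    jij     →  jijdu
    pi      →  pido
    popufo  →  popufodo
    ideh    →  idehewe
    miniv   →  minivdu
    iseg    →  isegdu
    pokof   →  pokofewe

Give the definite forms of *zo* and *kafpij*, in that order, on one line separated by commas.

zodo, kafpijdu

The suffix is conditioned by the final sound: -ewe when the stem ends in a voiceless consonant (*ideh*, *pokof*); -du when the stem ends in a voiced consonant (*jij*, *miniv*, *iseg*); -do when the stem ends in a vowel (*pi*, *popufo*).
*zo* — final sound /o/ (a vowel) → -do → *zodo*.
The final sound of *kafpij* is /j/, which is a voiced consonant, so the suffix is -du, giving *kafpijdu*.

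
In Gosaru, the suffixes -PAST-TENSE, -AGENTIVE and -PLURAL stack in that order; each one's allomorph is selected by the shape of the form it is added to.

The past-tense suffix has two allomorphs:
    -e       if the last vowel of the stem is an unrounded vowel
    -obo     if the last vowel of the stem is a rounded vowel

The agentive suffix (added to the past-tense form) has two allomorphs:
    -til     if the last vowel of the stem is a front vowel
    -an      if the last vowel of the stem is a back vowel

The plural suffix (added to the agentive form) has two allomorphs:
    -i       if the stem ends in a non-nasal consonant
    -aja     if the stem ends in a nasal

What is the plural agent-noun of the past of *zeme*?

*zeme* — last vowel /e/ (an unrounded vowel) → -e → *zemee*.
Since the last vowel of the past-tense form *zemee* is /e/ (a front vowel), it takes -til, giving *zemeetil*.
The agentive form *zemeetil* — final consonant /l/ (non-nasal) → -i → *zemeetili*.

zemeetili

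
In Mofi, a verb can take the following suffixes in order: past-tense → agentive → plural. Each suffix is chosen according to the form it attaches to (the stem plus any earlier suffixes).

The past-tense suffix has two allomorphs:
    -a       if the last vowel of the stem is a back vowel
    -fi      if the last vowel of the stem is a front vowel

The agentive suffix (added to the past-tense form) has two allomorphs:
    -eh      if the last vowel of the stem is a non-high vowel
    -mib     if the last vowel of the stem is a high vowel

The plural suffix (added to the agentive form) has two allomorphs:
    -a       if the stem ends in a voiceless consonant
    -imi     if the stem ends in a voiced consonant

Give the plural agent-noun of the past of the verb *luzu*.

*luzu*: last vowel = /u/, a back vowel → -a → *luzua*.
The past-tense form *luzua* — last vowel /a/ (a non-high vowel) → -eh → *luzuaeh*.
The final consonant of the agentive form *luzuaeh* is /h/, which is voiceless, so the plural suffix is -a, giving *luzuaeha*.

luzuaeha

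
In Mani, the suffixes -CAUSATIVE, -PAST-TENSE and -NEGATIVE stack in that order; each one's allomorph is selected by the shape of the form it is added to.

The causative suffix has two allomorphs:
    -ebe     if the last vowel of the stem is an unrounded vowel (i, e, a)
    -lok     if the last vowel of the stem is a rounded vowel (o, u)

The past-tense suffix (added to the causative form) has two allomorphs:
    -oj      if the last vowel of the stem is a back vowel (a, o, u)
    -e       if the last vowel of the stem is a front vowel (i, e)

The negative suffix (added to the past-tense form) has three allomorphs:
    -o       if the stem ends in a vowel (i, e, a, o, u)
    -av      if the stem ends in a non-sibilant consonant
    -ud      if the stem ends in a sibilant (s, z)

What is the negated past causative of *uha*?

*uha*: last vowel = /a/, an unrounded vowel → -ebe → *uhaebe*.
The causative form *uhaebe* — last vowel /e/ (a front vowel) → -e → *uhaebee*.
The past-tense form *uhaebee*: final sound = /e/, a vowel → -o → *uhaebeeo*.

uhaebeeo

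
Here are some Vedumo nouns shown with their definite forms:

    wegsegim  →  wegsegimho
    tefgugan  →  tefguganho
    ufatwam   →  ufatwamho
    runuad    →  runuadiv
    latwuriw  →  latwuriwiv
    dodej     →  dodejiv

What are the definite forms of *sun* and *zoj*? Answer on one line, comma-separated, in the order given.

sunho, zojiv

The pattern is nasality of the final consonant: -ho when the stem ends in a nasal (*wegsegim*, *tefgugan*, *ufatwam*); -iv when the stem ends in a non-nasal consonant (*runuad*, *latwuriw*, *dodej*).
Since the final consonant of *sun* is /n/ (a nasal), it takes -ho, giving *sunho*.
Since the final consonant of *zoj* is /j/ (non-nasal), it takes -iv, giving *zojiv*.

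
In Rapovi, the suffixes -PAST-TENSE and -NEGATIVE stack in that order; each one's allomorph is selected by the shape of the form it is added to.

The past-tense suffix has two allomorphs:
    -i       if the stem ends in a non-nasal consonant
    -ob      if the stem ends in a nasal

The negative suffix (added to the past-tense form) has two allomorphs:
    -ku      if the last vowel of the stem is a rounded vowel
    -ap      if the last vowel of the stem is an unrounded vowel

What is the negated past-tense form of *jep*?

*jep* — final consonant /p/ (non-nasal) → -i → *jepi*.
The past-tense form *jepi*: last vowel = /i/, an unrounded vowel → -ap → *jepiap*.

jepiap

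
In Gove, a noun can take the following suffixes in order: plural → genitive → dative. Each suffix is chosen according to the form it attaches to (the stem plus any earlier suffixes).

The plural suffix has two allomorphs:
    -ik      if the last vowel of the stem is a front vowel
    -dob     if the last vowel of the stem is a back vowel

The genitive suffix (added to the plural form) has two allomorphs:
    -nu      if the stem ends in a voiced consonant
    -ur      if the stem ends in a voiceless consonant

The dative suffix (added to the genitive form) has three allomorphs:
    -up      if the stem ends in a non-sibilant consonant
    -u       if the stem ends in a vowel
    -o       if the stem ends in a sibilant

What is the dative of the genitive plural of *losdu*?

losdudobnuu

*losdu* — last vowel /u/ (a back vowel) → -dob → *losdudob*.
The plural form *losdudob*: final consonant = /b/, voiced → -nu → *losdudobnu*.
The final sound of the genitive form *losdudobnu* is /u/, which is a vowel, so the dative suffix is -u, giving *losdudobnuu*.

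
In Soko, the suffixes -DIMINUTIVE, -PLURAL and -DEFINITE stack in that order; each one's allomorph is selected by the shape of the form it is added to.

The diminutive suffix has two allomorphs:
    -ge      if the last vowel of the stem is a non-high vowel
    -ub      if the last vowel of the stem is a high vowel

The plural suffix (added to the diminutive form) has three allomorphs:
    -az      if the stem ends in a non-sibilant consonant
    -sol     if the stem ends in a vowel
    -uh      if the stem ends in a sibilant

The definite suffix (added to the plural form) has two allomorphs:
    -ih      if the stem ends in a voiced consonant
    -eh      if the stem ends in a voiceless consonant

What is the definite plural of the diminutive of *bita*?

bitagesolih

The last vowel of *bita* is /a/, which is a non-high vowel, so the diminutive suffix is -ge, giving *bitage*.
The final sound of the diminutive form *bitage* is /e/, which is a vowel, so the plural suffix is -sol, giving *bitagesol*.
The final consonant of the plural form *bitagesol* is /l/, which is voiced, so the definite suffix is -ih, giving *bitagesolih*.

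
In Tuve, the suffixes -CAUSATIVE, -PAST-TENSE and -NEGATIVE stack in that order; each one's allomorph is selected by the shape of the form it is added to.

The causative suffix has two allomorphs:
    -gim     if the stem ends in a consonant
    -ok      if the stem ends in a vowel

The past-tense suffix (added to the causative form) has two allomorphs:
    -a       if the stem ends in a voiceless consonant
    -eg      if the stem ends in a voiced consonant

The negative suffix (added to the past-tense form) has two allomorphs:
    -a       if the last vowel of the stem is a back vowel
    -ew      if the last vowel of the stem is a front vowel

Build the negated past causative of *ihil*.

*ihil*: final sound = /l/, a consonant → -gim → *ihilgim*.
Since the final consonant of the causative form *ihilgim* is /m/ (voiced), it takes -eg, giving *ihilgimeg*.
The last vowel of the past-tense form *ihilgimeg* is /e/, which is a front vowel, so the negative suffix is -ew, giving *ihilgimegew*.

ihilgimegew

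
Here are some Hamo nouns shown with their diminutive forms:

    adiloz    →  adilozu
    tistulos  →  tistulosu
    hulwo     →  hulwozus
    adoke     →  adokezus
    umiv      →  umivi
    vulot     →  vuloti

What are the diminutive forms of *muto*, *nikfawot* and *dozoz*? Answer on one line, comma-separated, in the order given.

The suffix is conditioned by the final sound: -u when the stem ends in a sibilant (*adiloz*, *tistulos*); -i when the stem ends in a non-sibilant consonant (*umiv*, *vulot*); -zus when the stem ends in a vowel (*hulwo*, *adoke*).
Since the final sound of *muto* is /o/ (a vowel), it takes -zus, giving *mutozus*.
*nikfawot*: final sound = /t/, a non-sibilant consonant → -i → *nikfawoti*.
*dozoz* — final sound /z/ (a sibilant) → -u → *dozozu*.

mutozus, nikfawoti, dozozu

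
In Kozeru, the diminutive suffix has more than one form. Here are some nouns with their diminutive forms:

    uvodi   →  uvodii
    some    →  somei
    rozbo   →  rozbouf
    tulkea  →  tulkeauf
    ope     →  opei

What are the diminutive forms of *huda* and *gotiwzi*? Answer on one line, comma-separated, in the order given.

hudauf, gotiwzii

The alternation tracks the last vowel of the stem — -i when the last vowel of the stem is a front vowel (*uvodi*, *some*, *ope*); -uf when the last vowel of the stem is a back vowel (*rozbo*, *tulkea*).
*huda* — last vowel /a/ (a back vowel) → -uf → *hudauf*.
Since the last vowel of *gotiwzi* is /i/ (a front vowel), it takes -i, giving *gotiwzii*.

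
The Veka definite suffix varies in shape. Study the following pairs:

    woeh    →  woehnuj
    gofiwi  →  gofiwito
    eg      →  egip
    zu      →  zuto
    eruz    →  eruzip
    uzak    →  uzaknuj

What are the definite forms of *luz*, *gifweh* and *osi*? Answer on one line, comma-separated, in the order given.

luzip, gifwehnuj, osito

The suffix is conditioned by the final sound: -nuj when the stem ends in a voiceless consonant (*woeh*, *uzak*); -ip when the stem ends in a voiced consonant (*eg*, *eruz*); -to when the stem ends in a vowel (*gofiwi*, *zu*).
Since the final sound of *luz* is /z/ (a voiced consonant), it takes -ip, giving *luzip*.
*gifweh* — final sound /h/ (a voiceless consonant) → -nuj → *gifwehnuj*.
Since the final sound of *osi* is /i/ (a vowel), it takes -to, giving *osito*.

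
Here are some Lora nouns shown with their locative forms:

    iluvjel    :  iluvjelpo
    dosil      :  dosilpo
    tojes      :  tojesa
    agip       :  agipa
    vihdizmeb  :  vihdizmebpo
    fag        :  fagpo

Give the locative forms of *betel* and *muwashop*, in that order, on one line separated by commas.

The alternation tracks the final consonant of the stem — -a when the stem ends in a voiceless consonant (*tojes*, *agip*); -po when the stem ends in a voiced consonant (*iluvjel*, *dosil*, *vihdizmeb*, *fag*).
*betel* — final consonant /l/ (voiced) → -po → *betelpo*.
The final consonant of *muwashop* is /p/, which is voiceless, so the suffix is -a, giving *muwashopa*.

betelpo, muwashopa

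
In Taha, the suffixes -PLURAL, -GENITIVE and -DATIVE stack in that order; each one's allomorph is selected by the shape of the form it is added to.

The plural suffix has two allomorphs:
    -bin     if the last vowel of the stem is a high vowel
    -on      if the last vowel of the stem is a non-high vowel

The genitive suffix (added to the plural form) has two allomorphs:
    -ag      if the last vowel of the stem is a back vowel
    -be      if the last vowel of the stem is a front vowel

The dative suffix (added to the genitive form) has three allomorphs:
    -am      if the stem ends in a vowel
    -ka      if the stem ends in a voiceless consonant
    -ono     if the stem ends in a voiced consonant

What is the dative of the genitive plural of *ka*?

Since the last vowel of *ka* is /a/ (a non-high vowel), it takes -on, giving *kaon*.
Since the last vowel of the plural form *kaon* is /o/ (a back vowel), it takes -ag, giving *kaonag*.
The final sound of the genitive form *kaonag* is /g/, which is a voiced consonant, so the dative suffix is -ono, giving *kaonagono*.

kaonagono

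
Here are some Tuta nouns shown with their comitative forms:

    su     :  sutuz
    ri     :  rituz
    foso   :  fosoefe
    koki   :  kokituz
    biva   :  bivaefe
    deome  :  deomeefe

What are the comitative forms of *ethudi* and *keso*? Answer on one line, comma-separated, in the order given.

Looking at the last vowel of each stem: -tuz when the last vowel of the stem is a high vowel (*su*, *ri*, *koki*); -efe when the last vowel of the stem is a non-high vowel (*foso*, *biva*, *deome*).
Since the last vowel of *ethudi* is /i/ (a high vowel), it takes -tuz, giving *ethudituz*.
The last vowel of *keso* is /o/, which is a non-high vowel, so the suffix is -efe, giving *kesoefe*.

ethudituz, kesoefe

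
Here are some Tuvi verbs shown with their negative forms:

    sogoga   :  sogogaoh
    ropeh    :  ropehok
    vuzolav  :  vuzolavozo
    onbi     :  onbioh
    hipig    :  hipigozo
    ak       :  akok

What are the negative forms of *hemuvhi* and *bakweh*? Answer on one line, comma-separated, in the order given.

hemuvhioh, bakwehok

The suffix is conditioned by the final sound: -ok when the stem ends in a voiceless consonant (*ropeh*, *ak*); -ozo when the stem ends in a voiced consonant (*vuzolav*, *hipig*); -oh when the stem ends in a vowel (*sogoga*, *onbi*).
*hemuvhi*: final sound = /i/, a vowel → -oh → *hemuvhioh*.
*bakweh* — final sound /h/ (a voiceless consonant) → -ok → *bakwehok*.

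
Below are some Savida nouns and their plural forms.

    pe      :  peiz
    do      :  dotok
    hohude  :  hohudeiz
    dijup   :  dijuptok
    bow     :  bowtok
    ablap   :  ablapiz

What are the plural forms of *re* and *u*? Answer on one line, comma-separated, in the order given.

The alternation tracks the last vowel of the stem — -tok when the last vowel of the stem is a rounded vowel (*do*, *dijup*, *bow*); -iz when the last vowel of the stem is an unrounded vowel (*pe*, *hohude*, *ablap*).
The last vowel of *re* is /e/, which is an unrounded vowel, so the suffix is -iz, giving *reiz*.
*u* — last vowel /u/ (a rounded vowel) → -tok → *utok*.

reiz, utok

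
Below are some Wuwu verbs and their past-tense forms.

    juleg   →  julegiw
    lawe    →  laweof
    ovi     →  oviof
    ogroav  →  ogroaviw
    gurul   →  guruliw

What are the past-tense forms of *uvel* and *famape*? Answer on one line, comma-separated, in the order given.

uveliw, famapeof

The suffix is conditioned by the final sound: -iw when the stem ends in a consonant (*juleg*, *ogroav*, *gurul*); -of when the stem ends in a vowel (*lawe*, *ovi*).
The final sound of *uvel* is /l/, which is a consonant, so the suffix is -iw, giving *uveliw*.
*famape*: final sound = /e/, a vowel → -of → *famapeof*.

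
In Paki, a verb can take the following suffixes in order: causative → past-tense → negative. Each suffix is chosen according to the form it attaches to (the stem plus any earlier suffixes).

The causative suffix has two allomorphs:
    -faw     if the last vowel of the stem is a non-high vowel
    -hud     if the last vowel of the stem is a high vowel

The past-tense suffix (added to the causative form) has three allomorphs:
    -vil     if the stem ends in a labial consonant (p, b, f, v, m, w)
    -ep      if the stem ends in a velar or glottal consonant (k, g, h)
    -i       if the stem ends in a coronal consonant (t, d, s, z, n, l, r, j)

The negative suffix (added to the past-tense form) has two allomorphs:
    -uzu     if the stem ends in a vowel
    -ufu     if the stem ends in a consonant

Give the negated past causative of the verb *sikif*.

sikifhudiuzu

*sikif* — last vowel /i/ (a high vowel) → -hud → *sikifhud*.
The causative form *sikifhud*: final consonant = /d/, coronal → -i → *sikifhudi*.
The past-tense form *sikifhudi* — final sound /i/ (a vowel) → -uzu → *sikifhudiuzu*.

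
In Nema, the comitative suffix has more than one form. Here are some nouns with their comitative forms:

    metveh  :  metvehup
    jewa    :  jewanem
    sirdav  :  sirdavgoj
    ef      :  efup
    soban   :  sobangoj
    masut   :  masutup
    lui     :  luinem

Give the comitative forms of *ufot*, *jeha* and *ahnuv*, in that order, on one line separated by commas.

ufotup, jehanem, ahnuvgoj

The pattern is voicing of the final sound: -up when the stem ends in a voiceless consonant (*metveh*, *ef*, *masut*); -goj when the stem ends in a voiced consonant (*sirdav*, *soban*); -nem when the stem ends in a vowel (*jewa*, *lui*).
*ufot*: final sound = /t/, a voiceless consonant → -up → *ufotup*.
The final sound of *jeha* is /a/, which is a vowel, so the suffix is -nem, giving *jehanem*.
Since the final sound of *ahnuv* is /v/ (a voiced consonant), it takes -goj, giving *ahnuvgoj*.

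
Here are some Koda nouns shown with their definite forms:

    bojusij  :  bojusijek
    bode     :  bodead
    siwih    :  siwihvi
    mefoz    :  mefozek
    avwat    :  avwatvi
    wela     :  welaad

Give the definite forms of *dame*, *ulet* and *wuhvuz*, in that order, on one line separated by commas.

The pattern is voicing of the final sound: -vi when the stem ends in a voiceless consonant (*siwih*, *avwat*); -ek when the stem ends in a voiced consonant (*bojusij*, *mefoz*); -ad when the stem ends in a vowel (*bode*, *wela*).
The final sound of *dame* is /e/, which is a vowel, so the suffix is -ad, giving *damead*.
Since the final sound of *ulet* is /t/ (a voiceless consonant), it takes -vi, giving *uletvi*.
*wuhvuz*: final sound = /z/, a voiced consonant → -ek → *wuhvuzek*.

damead, uletvi, wuhvuzek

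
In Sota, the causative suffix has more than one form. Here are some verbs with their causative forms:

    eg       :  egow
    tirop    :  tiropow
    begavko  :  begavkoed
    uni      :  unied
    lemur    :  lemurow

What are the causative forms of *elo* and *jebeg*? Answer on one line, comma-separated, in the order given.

eloed, jebegow

The suffix is conditioned by the final sound: -ow when the stem ends in a consonant (*eg*, *tirop*, *lemur*); -ed when the stem ends in a vowel (*begavko*, *uni*).
*elo*: final sound = /o/, a vowel → -ed → *eloed*.
*jebeg*: final sound = /g/, a consonant → -ow → *jebegow*.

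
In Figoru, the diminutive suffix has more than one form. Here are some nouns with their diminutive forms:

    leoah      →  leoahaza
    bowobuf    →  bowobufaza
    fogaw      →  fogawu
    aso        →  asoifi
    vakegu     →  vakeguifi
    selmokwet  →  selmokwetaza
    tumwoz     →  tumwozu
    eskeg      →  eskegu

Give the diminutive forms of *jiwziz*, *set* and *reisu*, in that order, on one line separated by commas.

jiwzizu, setaza, reisuifi

The suffix is conditioned by the final sound: -aza when the stem ends in a voiceless consonant (*leoah*, *bowobuf*, *selmokwet*); -u when the stem ends in a voiced consonant (*fogaw*, *tumwoz*, *eskeg*); -ifi when the stem ends in a vowel (*aso*, *vakegu*).
The final sound of *jiwziz* is /z/, which is a voiced consonant, so the suffix is -u, giving *jiwzizu*.
The final sound of *set* is /t/, which is a voiceless consonant, so the suffix is -aza, giving *setaza*.
The final sound of *reisu* is /u/, which is a vowel, so the suffix is -ifi, giving *reisuifi*.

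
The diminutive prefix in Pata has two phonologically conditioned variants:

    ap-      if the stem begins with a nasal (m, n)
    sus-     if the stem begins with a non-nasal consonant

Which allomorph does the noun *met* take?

ap-

*met*: first consonant = /m/, a nasal → ap-.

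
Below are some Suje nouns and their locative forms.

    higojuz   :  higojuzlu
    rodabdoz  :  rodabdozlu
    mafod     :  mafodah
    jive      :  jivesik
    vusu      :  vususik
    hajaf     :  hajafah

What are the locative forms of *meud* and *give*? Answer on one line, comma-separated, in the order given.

Looking at the final sound of each stem: -lu when the stem ends in a sibilant (*higojuz*, *rodabdoz*); -ah when the stem ends in a non-sibilant consonant (*mafod*, *hajaf*); -sik when the stem ends in a vowel (*jive*, *vusu*).
*meud* — final sound /d/ (a non-sibilant consonant) → -ah → *meudah*.
*give* — final sound /e/ (a vowel) → -sik → *givesik*.

meudah, givesik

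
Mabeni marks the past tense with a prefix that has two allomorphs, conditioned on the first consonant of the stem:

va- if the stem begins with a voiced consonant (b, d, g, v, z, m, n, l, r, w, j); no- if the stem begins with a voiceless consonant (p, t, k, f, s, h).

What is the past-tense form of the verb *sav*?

nosav

*sav*: first consonant = /s/, voiceless → no- → *nosav*.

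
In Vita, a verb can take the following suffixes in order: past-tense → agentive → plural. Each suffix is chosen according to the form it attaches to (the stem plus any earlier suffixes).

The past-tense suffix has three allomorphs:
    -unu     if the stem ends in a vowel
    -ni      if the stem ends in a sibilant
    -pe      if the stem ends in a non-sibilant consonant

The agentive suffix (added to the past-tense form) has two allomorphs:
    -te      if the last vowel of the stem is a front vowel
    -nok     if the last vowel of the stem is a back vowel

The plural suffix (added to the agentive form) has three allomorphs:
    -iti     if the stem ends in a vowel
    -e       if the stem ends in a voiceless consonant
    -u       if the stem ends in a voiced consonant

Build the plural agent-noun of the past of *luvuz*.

luvuzniteiti

The final sound of *luvuz* is /z/, which is a sibilant, so the past-tense suffix is -ni, giving *luvuzni*.
The past-tense form *luvuzni*: last vowel = /i/, a front vowel → -te → *luvuznite*.
The agentive form *luvuznite* — final sound /e/ (a vowel) → -iti → *luvuzniteiti*.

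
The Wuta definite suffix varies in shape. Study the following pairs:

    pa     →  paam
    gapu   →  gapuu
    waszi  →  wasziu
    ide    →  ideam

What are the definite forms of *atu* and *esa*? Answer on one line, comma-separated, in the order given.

atuu, esaam

The suffix is conditioned by the last vowel: -u when the last vowel of the stem is a high vowel (*gapu*, *waszi*); -am when the last vowel of the stem is a non-high vowel (*pa*, *ide*).
*atu*: last vowel = /u/, a high vowel → -u → *atuu*.
Since the last vowel of *esa* is /a/ (a non-high vowel), it takes -am, giving *esaam*.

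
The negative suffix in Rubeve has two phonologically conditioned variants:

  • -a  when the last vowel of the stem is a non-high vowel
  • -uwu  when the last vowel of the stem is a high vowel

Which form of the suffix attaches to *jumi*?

Since the last vowel of *jumi* is /i/ (a high vowel), it takes -uwu.

-uwu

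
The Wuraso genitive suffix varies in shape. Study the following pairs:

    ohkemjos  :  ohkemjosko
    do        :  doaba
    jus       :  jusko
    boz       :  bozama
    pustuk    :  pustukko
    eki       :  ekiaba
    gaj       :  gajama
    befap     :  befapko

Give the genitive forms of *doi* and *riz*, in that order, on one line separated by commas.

doiaba, rizama

The alternation tracks the final sound of the stem — -ko when the stem ends in a voiceless consonant (*ohkemjos*, *jus*, *pustuk*, *befap*); -ama when the stem ends in a voiced consonant (*boz*, *gaj*); -aba when the stem ends in a vowel (*do*, *eki*).
*doi* — final sound /i/ (a vowel) → -aba → *doiaba*.
The final sound of *riz* is /z/, which is a voiced consonant, so the suffix is -ama, giving *rizama*.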